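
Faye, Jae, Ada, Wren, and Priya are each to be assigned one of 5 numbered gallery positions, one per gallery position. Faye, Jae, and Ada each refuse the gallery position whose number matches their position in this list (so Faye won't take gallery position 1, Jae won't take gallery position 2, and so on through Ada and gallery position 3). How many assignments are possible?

Let Aᵢ (for i ∈ {1, 2, 3}) be the placements that put person i in their forbidden gallery position. Any j of these fix j positions, leaving (5−j)! ways to fill the rest, and there are C(3,j) ways to pick which j.
By inclusion–exclusion, the number of valid placements is Σ_{j=0}^{3} (−1)^j C(3,j)·(5−j)!.
Computing: 120 − 72 + 18 − 2 = 64.

64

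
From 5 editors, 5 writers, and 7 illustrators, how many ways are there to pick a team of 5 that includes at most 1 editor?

3267

Split by how many editors are chosen (0 through 1).
Sum: C(5,0)·C(12,5) + C(5,1)·C(12,4) = 792 + 2475 = 3267.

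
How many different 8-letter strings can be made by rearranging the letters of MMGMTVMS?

MMGMTVMS has 8 letters with M appearing 4 times.
Dividing 8! = 40320 by 4! = 24 for the repeated letters gives 1680.

1680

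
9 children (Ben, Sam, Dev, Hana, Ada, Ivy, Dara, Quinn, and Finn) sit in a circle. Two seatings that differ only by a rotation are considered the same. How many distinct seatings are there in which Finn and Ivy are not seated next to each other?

30240

All circular seatings of 9 people number (8)! = 40320.
Seatings with Finn beside Ivy: treat them as a block with 2 internal orders, giving 2 × (7)! = 10080.
Subtracting, 40320 − 10080 = 30240.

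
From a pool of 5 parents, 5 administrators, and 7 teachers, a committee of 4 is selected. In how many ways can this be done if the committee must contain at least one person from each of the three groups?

Unrestricted: C(17,4) = 2380 ways to pick any 4 of the 17.
Selections missing a whole group: no parents → C(12,4) = 495; no administrators → C(12,4) = 495; no teachers → C(10,4) = 210.
Add back selections omitting two groups (i.e. drawn from a single group): C(5,4) + C(5,4) + C(7,4) = 45.
By inclusion–exclusion: 2380 − 1200 + 45 = 1225.

1225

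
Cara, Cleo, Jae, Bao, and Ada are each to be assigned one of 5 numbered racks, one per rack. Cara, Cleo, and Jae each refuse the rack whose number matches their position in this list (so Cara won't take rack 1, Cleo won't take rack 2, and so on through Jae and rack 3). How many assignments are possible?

64

Let Aᵢ (for i ∈ {1, 2, 3}) be the placements that put person i in their forbidden rack. Any j of these fix j positions, leaving (5−j)! ways to fill the rest, and there are C(3,j) ways to pick which j.
By inclusion–exclusion, the number of valid placements is Σ_{j=0}^{3} (−1)^j C(3,j)·(5−j)!.
Computing: 120 − 72 + 18 − 2 = 64.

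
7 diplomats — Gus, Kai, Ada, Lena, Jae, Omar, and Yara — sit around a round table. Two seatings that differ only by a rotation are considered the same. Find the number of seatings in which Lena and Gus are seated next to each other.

240

Glue Lena and Gus into a block (2 internal orders). Seating 6 units around a circle gives (5)! arrangements.
So 2 × (5)! = 2 × 120 = 240.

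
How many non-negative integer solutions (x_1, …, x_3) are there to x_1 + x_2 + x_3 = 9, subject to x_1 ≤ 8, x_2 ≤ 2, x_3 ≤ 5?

17

Without the upper bounds there are C(11,2) = 55 ways to split 9 among 3 variables.
Subtract solutions that violate a single cap (substitute x_i' = x_i − (cap_i+1)): x_1 ≥ 9 gives C(2,2) = 1; x_2 ≥ 3 gives C(8,2) = 28; x_3 ≥ 6 gives C(5,2) = 10. Together 39.
Add back pairs where two caps are both exceeded: 0 + 0 + 1 = 1.
By inclusion–exclusion the count is 55 − 39 + 1 = 17.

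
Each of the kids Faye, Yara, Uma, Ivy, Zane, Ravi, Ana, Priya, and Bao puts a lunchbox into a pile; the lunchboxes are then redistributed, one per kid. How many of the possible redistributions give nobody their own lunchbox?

133496

This is the derangement count D_9: permutations of 9 items with no fixed point.
By inclusion–exclusion this is Σ_{j=0}^{9} (−1)^j C(9,j)·(9−j)!.
Computing: 362880 − 362880 + 181440 − 60480 + 15120 − 3024 + 504 − 72 + 9 − 1 = 133496.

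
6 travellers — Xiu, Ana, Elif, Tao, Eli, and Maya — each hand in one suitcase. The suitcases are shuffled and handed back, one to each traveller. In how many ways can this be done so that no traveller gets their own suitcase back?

265

Let Aᵢ be the assignments in which traveller i gets their own suitcase. We want the size of the complement of A₁∪…∪A_6.
By inclusion–exclusion this is Σ_{j=0}^{6} (−1)^j C(6,j)·(6−j)!.
Computing: 720 − 720 + 360 − 120 + 30 − 6 + 1 = 265.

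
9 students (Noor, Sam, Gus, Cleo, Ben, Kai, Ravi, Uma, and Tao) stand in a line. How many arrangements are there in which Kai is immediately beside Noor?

Glue Kai and Noor into one block (2 internal orders), leaving 8 units to arrange in a row.
So the count is 2·(8)! = 80640.

80640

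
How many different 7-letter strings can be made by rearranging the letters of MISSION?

1260

MISSION has 7 letters with I appearing twice and S appearing twice.
Dividing 7! = 5040 by 2!·2! = 4 for the repeated letters gives 1260.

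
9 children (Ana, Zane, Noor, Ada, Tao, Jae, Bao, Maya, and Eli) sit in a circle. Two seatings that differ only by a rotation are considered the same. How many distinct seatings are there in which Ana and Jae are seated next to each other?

Glue Ana and Jae into a block (2 internal orders). Seating 8 units around a circle gives (7)! arrangements.
So 2 × (7)! = 2 × 5040 = 10080.

10080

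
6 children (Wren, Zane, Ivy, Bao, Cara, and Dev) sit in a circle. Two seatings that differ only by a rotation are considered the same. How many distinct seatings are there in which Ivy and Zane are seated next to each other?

Glue Ivy and Zane into a block (2 internal orders). Seating 5 units around a circle gives (4)! arrangements.
So 2 × (4)! = 2 × 24 = 48.

48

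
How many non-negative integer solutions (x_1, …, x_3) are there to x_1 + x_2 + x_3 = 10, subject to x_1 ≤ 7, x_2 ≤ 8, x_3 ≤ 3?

Without the upper bounds there are C(12,2) = 66 ways to split 10 among 3 variables.
Subtract solutions that violate a single cap (substitute x_i' = x_i − (cap_i+1)): x_1 ≥ 8 gives C(4,2) = 6; x_2 ≥ 9 gives C(3,2) = 3; x_3 ≥ 4 gives C(8,2) = 28. Together 37.
No two caps can be exceeded simultaneously, so the pair terms are all 0.
By inclusion–exclusion the count is 66 − 37 + 0 = 29.

29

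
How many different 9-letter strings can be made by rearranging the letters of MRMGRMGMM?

756

Letter multiplicities in MRMGRMGMM: G×2, M×5, R×2.
The number of distinct arrangements is 9!/(5!·2!·2!) = 362880/480 = 756.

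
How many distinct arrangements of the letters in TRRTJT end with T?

With the last slot taken by T, it remains to arrange the other 5 letters (RRTJT).
Those 5 letters have R appearing twice and T appearing twice, giving (5)!/(2!·2!) = 30.

30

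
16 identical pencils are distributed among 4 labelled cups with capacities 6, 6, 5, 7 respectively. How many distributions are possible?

Ignoring the caps, the number of non-negative solutions to x_1+…+x_4 = 16 is C(19,3) = 969.
Subtract solutions that violate a single cap (substitute x_i' = x_i − (cap_i+1)): x_1 ≥ 7 gives C(12,3) = 220; x_2 ≥ 7 gives C(12,3) = 220; x_3 ≥ 6 gives C(13,3) = 286; x_4 ≥ 8 gives C(11,3) = 165. Together 891.
Add back pairs where two caps are both exceeded: 10 + 20 + 4 + 20 + 4 + 10 = 68.
By inclusion–exclusion the count is 969 − 891 + 68 = 146.

146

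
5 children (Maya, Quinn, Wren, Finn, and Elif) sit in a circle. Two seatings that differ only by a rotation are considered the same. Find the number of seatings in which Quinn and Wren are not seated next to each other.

All circular seatings of 5 people number (4)! = 24.
Those with Quinn next to Wren: fuse the pair into one unit and seat 4 units around a circle — 2·(3)! = 12.
Subtracting, 24 − 12 = 12.

12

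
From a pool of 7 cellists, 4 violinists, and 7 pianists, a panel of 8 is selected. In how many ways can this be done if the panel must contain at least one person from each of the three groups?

40425

Unrestricted: C(18,8) = 43758 ways to pick any 8 of the 18.
Selections missing a whole group: no cellists → C(11,8) = 165; no violinists → C(14,8) = 3003; no pianists → C(11,8) = 165.
Add back selections omitting two groups (i.e. drawn from a single group): C(7,8) + C(4,8) + C(7,8) = 0.
By inclusion–exclusion: 43758 − 3333 + 0 = 40425.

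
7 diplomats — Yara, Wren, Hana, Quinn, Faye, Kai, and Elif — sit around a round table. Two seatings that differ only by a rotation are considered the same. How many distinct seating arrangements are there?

720

Fix one person's seat to break rotational symmetry; the remaining 6 people can be arranged in (6)! = 720 ways.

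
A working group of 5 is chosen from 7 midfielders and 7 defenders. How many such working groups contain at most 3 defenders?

1736

Split by how many defenders are chosen (0 through 3).
Sum: C(7,0)·C(7,5) + C(7,1)·C(7,4) + C(7,2)·C(7,3) + C(7,3)·C(7,2) = 21 + 245 + 735 + 735 = 1736.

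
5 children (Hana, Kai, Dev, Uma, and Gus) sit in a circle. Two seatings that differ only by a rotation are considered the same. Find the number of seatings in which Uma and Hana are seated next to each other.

12

Glue Uma and Hana into a block (2 internal orders). Seating 4 units around a circle gives (3)! arrangements.
So 2 × (3)! = 2 × 6 = 12.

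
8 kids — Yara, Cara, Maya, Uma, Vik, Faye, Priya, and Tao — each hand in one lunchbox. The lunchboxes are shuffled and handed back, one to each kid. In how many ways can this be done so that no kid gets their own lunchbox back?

14833

Let Aᵢ be the assignments in which kid i gets their own lunchbox. We want the size of the complement of A₁∪…∪A_8.
By inclusion–exclusion this is Σ_{j=0}^{8} (−1)^j C(8,j)·(8−j)!.
Computing: 40320 − 40320 + 20160 − 6720 + 1680 − 336 + 56 − 8 + 1 = 14833.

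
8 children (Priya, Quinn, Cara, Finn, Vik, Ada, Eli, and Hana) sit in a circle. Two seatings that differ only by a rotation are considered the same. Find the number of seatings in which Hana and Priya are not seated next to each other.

3600

All circular seatings of 8 people number (7)! = 5040.
Seatings with Hana beside Priya: treat them as a block with 2 internal orders, giving 2 × (6)! = 1440.
Subtracting, 5040 − 1440 = 3600.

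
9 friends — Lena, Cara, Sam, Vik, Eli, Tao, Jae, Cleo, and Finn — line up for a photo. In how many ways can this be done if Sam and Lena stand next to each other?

80640

Treat {Sam, Lena} as a single unit. There are 8 units to order, and the pair itself can be ordered 2 ways.
So the count is 2·(8)! = 80640.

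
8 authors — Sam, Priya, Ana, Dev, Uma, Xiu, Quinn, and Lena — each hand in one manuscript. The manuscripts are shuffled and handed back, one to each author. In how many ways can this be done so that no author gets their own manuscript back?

Let Aᵢ be the assignments in which author i gets their own manuscript. We want the size of the complement of A₁∪…∪A_8.
By inclusion–exclusion this is Σ_{j=0}^{8} (−1)^j C(8,j)·(8−j)!.
Computing: 40320 − 40320 + 20160 − 6720 + 1680 − 336 + 56 − 8 + 1 = 14833.

14833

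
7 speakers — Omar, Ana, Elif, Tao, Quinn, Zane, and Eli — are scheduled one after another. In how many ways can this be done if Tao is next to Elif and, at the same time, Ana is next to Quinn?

Treat {Tao,Elif} as one block (2 orders) and {Ana,Quinn} as another (2 orders).
That leaves 5 units to arrange: 2 × 2 × 5! = 4 × 120 = 480.

480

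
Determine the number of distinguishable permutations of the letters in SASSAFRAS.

Letter multiplicities in SASSAFRAS: A×3, F×1, R×1, S×4.
Dividing 9! = 362880 by 4!·3! = 144 for the repeated letters gives 2520.

2520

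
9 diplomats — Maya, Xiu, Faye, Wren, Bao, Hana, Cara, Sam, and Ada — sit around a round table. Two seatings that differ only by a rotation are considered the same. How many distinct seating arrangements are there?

Fix one person's seat to break rotational symmetry; the remaining 8 people can be arranged in (8)! = 40320 ways.

40320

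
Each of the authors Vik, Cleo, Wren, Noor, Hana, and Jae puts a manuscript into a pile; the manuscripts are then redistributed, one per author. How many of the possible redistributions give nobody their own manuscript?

This is the derangement count D_6: permutations of 6 items with no fixed point.
By inclusion–exclusion this is Σ_{j=0}^{6} (−1)^j C(6,j)·(6−j)!.
Computing: 720 − 720 + 360 − 120 + 30 − 6 + 1 = 265.

265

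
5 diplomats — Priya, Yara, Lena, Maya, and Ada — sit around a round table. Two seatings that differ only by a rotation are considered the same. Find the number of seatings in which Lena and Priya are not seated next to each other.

12

Without the restriction there are (4)! = 24 seatings.
Those with Lena next to Priya: fuse the pair into one unit and seat 4 units around a circle — 2·(3)! = 12.
Subtracting, 24 − 12 = 12.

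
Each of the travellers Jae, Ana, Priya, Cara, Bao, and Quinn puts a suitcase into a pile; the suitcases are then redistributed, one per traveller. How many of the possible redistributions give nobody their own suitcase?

265

Count assignments avoiding every fixed point. For any j of the 6 travellers fixed to their own suitcase, the other 6−j can be arranged in (6−j)! ways.
By inclusion–exclusion this is Σ_{j=0}^{6} (−1)^j C(6,j)·(6−j)!.
Computing: 720 − 720 + 360 − 120 + 30 − 6 + 1 = 265.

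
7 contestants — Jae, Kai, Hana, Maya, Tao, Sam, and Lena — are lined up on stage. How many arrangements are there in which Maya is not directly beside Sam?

3600

There are 7! = 5040 arrangements in all. If Maya and Sam are adjacent, merging them into one block gives 2·(6)! = 1440 arrangements.
So 5040 − 1440 = 3600 arrangements keep them apart.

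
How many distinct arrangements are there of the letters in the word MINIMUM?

MINIMUM has 7 letters with I appearing twice and M appearing 3 times.
The number of distinct arrangements is 7!/(3!·2!) = 5040/12 = 420.

420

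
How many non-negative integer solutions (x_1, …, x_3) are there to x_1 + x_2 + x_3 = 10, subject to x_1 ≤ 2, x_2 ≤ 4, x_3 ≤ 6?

6

By stars and bars, unrestricted non-negative solutions to x_1+…+x_3 = 10 number C(10+2,2) = 66.
Subtract solutions that violate a single cap (substitute x_i' = x_i − (cap_i+1)): x_1 ≥ 3 gives C(9,2) = 36; x_2 ≥ 5 gives C(7,2) = 21; x_3 ≥ 7 gives C(5,2) = 10. Together 67.
Add back pairs where two caps are both exceeded: 6 + 1 + 0 = 7.
By inclusion–exclusion the count is 66 − 67 + 7 = 6.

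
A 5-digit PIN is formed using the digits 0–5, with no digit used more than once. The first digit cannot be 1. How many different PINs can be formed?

600

The first digit has 6−1 = 5 choices (anything except 1).
The remaining 4 digits are filled from the other 5 symbols without repetition: 5 × 4 × 3 × 2 = 120.
Total: 5 × 120 = 600.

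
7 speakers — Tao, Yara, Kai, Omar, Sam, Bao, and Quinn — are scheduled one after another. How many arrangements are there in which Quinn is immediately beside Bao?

Treat {Quinn, Bao} as a single unit. There are 6 units to order, and the pair itself can be ordered 2 ways.
That gives 2 × 6! = 2 × 720 = 1440.

1440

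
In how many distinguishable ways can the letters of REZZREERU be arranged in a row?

The 9 letters of REZZREERU have repeats: E appearing 3 times, R appearing 3 times, and Z appearing twice.
The number of distinct arrangements is 9!/(3!·3!·2!) = 362880/72 = 5040.

5040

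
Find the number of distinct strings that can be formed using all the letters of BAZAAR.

120

Letter multiplicities in BAZAAR: A×3, B×1, R×1, Z×1.
So there are 6! / (3!) = 120 distinguishable arrangements.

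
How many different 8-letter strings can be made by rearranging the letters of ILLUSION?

Letter multiplicities in ILLUSION: I×2, L×2, N×1, O×1, S×1, U×1.
So there are 8! / (2!·2!) = 10080 distinguishable arrangements.

10080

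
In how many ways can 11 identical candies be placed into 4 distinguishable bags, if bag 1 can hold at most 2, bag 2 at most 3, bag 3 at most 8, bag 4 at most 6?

Without the upper bounds there are C(14,3) = 364 ways to split 11 among 4 bags.
Subtract solutions that violate a single cap (substitute x_i' = x_i − (cap_i+1)): x_1 ≥ 3 gives C(11,3) = 165; x_2 ≥ 4 gives C(10,3) = 120; x_3 ≥ 9 gives C(5,3) = 10; x_4 ≥ 7 gives C(7,3) = 35. Together 330.
Add back pairs where two caps are both exceeded: 35 + 0 + 4 + 0 + 1 + 0 = 40.
By inclusion–exclusion the count is 364 − 330 + 40 = 74.

74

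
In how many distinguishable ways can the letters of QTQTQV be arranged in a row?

The 6 letters of QTQTQV have repeats: Q appearing 3 times and T appearing twice.
Dividing 6! = 720 by 3!·2! = 12 for the repeated letters gives 60.

60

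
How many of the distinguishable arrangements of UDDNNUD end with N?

With the last slot taken by N, it remains to arrange the other 6 letters (UDDNUD).
Those 6 letters have D appearing 3 times and U appearing twice, giving (6)!/(3!·2!) = 60.

60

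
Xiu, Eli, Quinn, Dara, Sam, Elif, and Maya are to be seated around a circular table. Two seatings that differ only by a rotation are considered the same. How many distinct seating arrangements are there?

Seat Xiu anywhere (absorbing the rotational symmetry), then permute the other 6: (6)! = 720.

720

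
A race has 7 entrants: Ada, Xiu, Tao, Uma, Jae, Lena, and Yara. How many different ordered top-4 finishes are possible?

This is an ordered selection of 4 from 7: P(7,4).
That gives 7 × 6 × 5 × 4 = 840.

840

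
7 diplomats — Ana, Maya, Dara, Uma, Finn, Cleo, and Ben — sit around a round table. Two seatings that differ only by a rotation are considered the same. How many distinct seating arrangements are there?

Fix one person's seat to break rotational symmetry; the remaining 6 people can be arranged in (6)! = 720 ways.

720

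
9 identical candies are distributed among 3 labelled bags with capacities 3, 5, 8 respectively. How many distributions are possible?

23

Without the upper bounds there are C(11,2) = 55 ways to split 9 among 3 bags.
Subtract solutions that violate a single cap (substitute x_i' = x_i − (cap_i+1)): x_1 ≥ 4 gives C(7,2) = 21; x_2 ≥ 6 gives C(5,2) = 10; x_3 ≥ 9 gives C(2,2) = 1. Together 32.
No two caps can be exceeded simultaneously, so the pair terms are all 0.
By inclusion–exclusion the count is 55 − 32 + 0 = 23.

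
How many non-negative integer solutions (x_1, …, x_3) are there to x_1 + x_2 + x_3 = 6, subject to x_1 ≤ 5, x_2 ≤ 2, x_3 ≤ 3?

Ignoring the caps, the number of non-negative solutions to x_1+…+x_3 = 6 is C(8,2) = 28.
Subtract solutions that violate a single cap (substitute x_i' = x_i − (cap_i+1)): x_1 ≥ 6 gives C(2,2) = 1; x_2 ≥ 3 gives C(5,2) = 10; x_3 ≥ 4 gives C(4,2) = 6. Together 17.
No two caps can be exceeded simultaneously, so the pair terms are all 0.
By inclusion–exclusion the count is 28 − 17 + 0 = 11.

11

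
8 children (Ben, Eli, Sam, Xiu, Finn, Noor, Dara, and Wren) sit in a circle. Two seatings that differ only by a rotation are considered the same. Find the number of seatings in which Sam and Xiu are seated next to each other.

Treat {Sam, Xiu} as one unit (2 internal orders) and seat the resulting 7 units around the table: (6)! circular arrangements.
So 2 × (6)! = 2 × 720 = 1440.

1440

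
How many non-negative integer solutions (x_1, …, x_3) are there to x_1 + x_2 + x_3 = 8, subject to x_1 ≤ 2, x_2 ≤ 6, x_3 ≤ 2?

6

By stars and bars, unrestricted non-negative solutions to x_1+…+x_3 = 8 number C(8+2,2) = 45.
Subtract solutions that violate a single cap (substitute x_i' = x_i − (cap_i+1)): x_1 ≥ 3 gives C(7,2) = 21; x_2 ≥ 7 gives C(3,2) = 3; x_3 ≥ 3 gives C(7,2) = 21. Together 45.
Add back pairs where two caps are both exceeded: 0 + 6 + 0 = 6.
By inclusion–exclusion the count is 45 − 45 + 6 = 6.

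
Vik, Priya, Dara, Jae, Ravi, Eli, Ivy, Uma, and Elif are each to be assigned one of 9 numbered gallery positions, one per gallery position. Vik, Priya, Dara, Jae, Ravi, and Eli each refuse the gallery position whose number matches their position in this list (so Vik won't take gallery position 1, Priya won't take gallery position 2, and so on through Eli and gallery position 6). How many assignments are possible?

183822

Let Aᵢ (for 1 ≤ i ≤ 6) be the placements that put person i in their forbidden gallery position. Any j of these fix j positions, leaving (9−j)! ways to fill the rest, and there are C(6,j) ways to pick which j.
By inclusion–exclusion, the number of valid placements is Σ_{j=0}^{6} (−1)^j C(6,j)·(9−j)!.
Computing: 362880 − 241920 + 75600 − 14400 + 1800 − 144 + 6 = 183822.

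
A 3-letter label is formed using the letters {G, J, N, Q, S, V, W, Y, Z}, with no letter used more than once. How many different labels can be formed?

Choose and order 3 of the 9 symbols: the first letter has 9 options, the next 8, then 7.
9 × 8 × 7 = 504.

504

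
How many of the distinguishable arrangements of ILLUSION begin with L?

Fix L in the first position and arrange the remaining 7 letters.
Those 7 letters have I appearing twice, giving (7)!/(2!) = 2520.

2520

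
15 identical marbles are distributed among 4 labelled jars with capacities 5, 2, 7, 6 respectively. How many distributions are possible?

46

Ignoring the caps, the number of non-negative solutions to x_1+…+x_4 = 15 is C(18,3) = 816.
Subtract solutions that violate a single cap (substitute x_i' = x_i − (cap_i+1)): x_1 ≥ 6 gives C(12,3) = 220; x_2 ≥ 3 gives C(15,3) = 455; x_3 ≥ 8 gives C(10,3) = 120; x_4 ≥ 7 gives C(11,3) = 165. Together 960.
Add back pairs where two caps are both exceeded: 84 + 4 + 10 + 35 + 56 + 1 = 190.
By inclusion–exclusion the count is 816 − 960 + 190 = 46.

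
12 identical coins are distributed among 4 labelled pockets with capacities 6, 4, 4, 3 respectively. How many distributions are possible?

Ignoring the caps, the number of non-negative solutions to x_1+…+x_4 = 12 is C(15,3) = 455.
Subtract solutions that violate a single cap (substitute x_i' = x_i − (cap_i+1)): x_1 ≥ 7 gives C(8,3) = 56; x_2 ≥ 5 gives C(10,3) = 120; x_3 ≥ 5 gives C(10,3) = 120; x_4 ≥ 4 gives C(11,3) = 165. Together 461.
Add back pairs where two caps are both exceeded: 1 + 1 + 4 + 10 + 20 + 20 = 56.
By inclusion–exclusion the count is 455 − 461 + 56 = 50.

50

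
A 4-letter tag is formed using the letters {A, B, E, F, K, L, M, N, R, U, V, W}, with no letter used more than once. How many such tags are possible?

11880

This is a permutation of 4 out of 12: P(12,4) = 12!/8!.
That product is 12 × 11 × 10 × 9 = 11880.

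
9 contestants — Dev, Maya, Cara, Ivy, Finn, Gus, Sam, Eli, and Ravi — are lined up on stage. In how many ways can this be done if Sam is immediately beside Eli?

Place the 7 others and the Sam-Eli pair as 8 objects in a line; the pair has 2 internal arrangements.
So the count is 2·(8)! = 80640.

80640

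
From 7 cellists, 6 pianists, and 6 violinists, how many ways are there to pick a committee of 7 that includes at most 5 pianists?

Split by how many pianists are chosen (0 through 5).
Sum: C(6,0)·C(13,7) + C(6,1)·C(13,6) + C(6,2)·C(13,5) + C(6,3)·C(13,4) + C(6,4)·C(13,3) + C(6,5)·C(13,2) = 1716 + 10296 + 19305 + 14300 + 4290 + 468 = 50375.

50375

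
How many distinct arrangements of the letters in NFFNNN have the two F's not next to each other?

10

There are 6!/(4!·2!) = 15 arrangements of NFFNNN in total.
If the two F's are adjacent, glue them into one block, leaving 5 items to arrange: (5)!/(4!) = 5 ways.
Hence 15 − 5 = 10.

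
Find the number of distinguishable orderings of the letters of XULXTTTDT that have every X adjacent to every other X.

1680

Treat the 2 copies of X as a single block. The multiset to arrange is then {XX, D, L, T, T, T, T, U}, 8 items in all.
That gives (8)!/(4!) = 1680 arrangements.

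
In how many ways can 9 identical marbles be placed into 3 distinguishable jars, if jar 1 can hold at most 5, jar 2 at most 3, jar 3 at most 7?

21

Ignoring the caps, the number of non-negative solutions to x_1+…+x_3 = 9 is C(11,2) = 55.
Subtract solutions that violate a single cap (substitute x_i' = x_i − (cap_i+1)): x_1 ≥ 6 gives C(5,2) = 10; x_2 ≥ 4 gives C(7,2) = 21; x_3 ≥ 8 gives C(3,2) = 3. Together 34.
No two caps can be exceeded simultaneously, so the pair terms are all 0.
By inclusion–exclusion the count is 55 − 34 + 0 = 21.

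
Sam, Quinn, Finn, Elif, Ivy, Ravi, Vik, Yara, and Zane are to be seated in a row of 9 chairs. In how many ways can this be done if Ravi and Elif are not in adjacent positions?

There are 9! = 362880 arrangements in all. If Ravi and Elif are adjacent, merging them into one block gives 2·(8)! = 80640 arrangements.
Complementary counting: 362880 − 80640 = 282240.

282240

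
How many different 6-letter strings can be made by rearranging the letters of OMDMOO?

60

The 6 letters of OMDMOO have repeats: M appearing twice and O appearing 3 times.
The number of distinct arrangements is 6!/(3!·2!) = 720/12 = 60.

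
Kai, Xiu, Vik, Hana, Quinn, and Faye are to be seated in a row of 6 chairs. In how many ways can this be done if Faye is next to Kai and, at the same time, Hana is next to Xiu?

Treat {Faye,Kai} as one block (2 orders) and {Hana,Xiu} as another (2 orders).
That leaves 4 units to arrange: 2 × 2 × 4! = 4 × 24 = 96.

96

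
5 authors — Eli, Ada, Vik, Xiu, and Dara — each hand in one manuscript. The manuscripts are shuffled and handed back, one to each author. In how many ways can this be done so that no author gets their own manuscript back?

Count assignments avoiding every fixed point. For any j of the 5 authors fixed to their own manuscript, the other 5−j can be arranged in (5−j)! ways.
By inclusion–exclusion this is Σ_{j=0}^{5} (−1)^j C(5,j)·(5−j)!.
Computing: 120 − 120 + 60 − 20 + 5 − 1 = 44.

44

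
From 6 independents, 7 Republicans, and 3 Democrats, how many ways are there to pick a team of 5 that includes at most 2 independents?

Split by how many independents are chosen (0 through 2).
Sum: C(6,0)·C(10,5) + C(6,1)·C(10,4) + C(6,2)·C(10,3) = 252 + 1260 + 1800 = 3312.

3312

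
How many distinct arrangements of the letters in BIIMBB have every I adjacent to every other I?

Treat the 2 copies of I as a single block. The multiset to arrange is then {II, B, B, B, M}, 5 items in all.
That gives (5)!/(3!) = 20 arrangements.

20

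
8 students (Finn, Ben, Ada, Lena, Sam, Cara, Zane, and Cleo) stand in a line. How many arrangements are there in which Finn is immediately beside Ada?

Treat {Finn, Ada} as a single unit. There are 7 units to order, and the pair itself can be ordered 2 ways.
That gives 2 × 7! = 2 × 5040 = 10080.

10080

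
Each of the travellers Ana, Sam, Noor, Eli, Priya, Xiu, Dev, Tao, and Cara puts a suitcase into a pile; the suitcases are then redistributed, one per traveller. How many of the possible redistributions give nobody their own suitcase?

This is the derangement count D_9: permutations of 9 items with no fixed point.
By inclusion–exclusion this is Σ_{j=0}^{9} (−1)^j C(9,j)·(9−j)!.
Computing: 362880 − 362880 + 181440 − 60480 + 15120 − 3024 + 504 − 72 + 9 − 1 = 133496.

133496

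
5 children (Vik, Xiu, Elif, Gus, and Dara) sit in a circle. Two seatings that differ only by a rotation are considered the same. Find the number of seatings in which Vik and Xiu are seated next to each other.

Glue Vik and Xiu into a block (2 internal orders). Seating 4 units around a circle gives (3)! arrangements.
So 2 × (3)! = 2 × 6 = 12.

12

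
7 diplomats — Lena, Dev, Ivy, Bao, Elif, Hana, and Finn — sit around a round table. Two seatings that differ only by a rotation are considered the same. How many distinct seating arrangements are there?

Around a circle, 7 distinct people have 7!/7 = (6)! = 720 rotationally distinct seatings.

720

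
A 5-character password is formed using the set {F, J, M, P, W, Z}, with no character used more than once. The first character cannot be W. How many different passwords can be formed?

600

The first character has 6−1 = 5 choices (anything except W).
The remaining 4 characters are filled from the other 5 symbols without repetition: 5 × 4 × 3 × 2 = 120.
Total: 5 × 120 = 600.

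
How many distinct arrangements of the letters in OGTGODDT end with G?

With the last slot taken by G, it remains to arrange the other 7 letters (OTGODDT).
Those 7 letters have D appearing twice, O appearing twice, and T appearing twice, giving (7)!/(2!·2!·2!) = 630.

630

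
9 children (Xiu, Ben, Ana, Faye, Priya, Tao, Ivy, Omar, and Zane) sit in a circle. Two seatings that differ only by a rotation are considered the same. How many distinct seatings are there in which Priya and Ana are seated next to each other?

10080

Glue Priya and Ana into a block (2 internal orders). Seating 8 units around a circle gives (7)! arrangements.
So 2 × (7)! = 2 × 5040 = 10080.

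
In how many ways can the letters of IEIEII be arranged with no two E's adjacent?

10

Total arrangements of IEIEII: 6!/(4!·2!) = 15.
Arrangements with the E's together: treat EE as one letter, giving (5)!/(4!) = 5.
Subtracting, 15 − 5 = 10 arrangements keep the E's apart.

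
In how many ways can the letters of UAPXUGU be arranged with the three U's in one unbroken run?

120

Treat the 3 copies of U as a single block. The multiset to arrange is then {UUU, A, G, P, X}, 5 items in all.
All 5 items are distinct, so there are (5)! = 120 arrangements.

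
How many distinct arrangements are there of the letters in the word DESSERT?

The 7 letters of DESSERT have repeats: E appearing twice and S appearing twice.
The number of distinct arrangements is 7!/(2!·2!) = 5040/4 = 1260.

1260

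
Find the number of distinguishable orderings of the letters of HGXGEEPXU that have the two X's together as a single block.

Treat the 2 copies of X as a single block. The multiset to arrange is then {XX, E, E, G, G, H, P, U}, 8 items in all.
That gives (8)!/(2!·2!) = 10080 arrangements.

10080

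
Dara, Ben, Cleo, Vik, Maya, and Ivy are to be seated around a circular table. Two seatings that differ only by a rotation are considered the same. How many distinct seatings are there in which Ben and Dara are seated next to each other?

Treat {Ben, Dara} as one unit (2 internal orders) and seat the resulting 5 units around the table: (4)! circular arrangements.
So 2 × (4)! = 2 × 24 = 48.

48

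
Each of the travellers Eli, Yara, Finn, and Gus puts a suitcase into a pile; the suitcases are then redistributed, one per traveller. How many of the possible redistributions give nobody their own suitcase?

Count assignments avoiding every fixed point. For any j of the 4 travellers fixed to their own suitcase, the other 4−j can be arranged in (4−j)! ways.
By inclusion–exclusion this is Σ_{j=0}^{4} (−1)^j C(4,j)·(4−j)!.
Computing: 24 − 24 + 12 − 4 + 1 = 9.

9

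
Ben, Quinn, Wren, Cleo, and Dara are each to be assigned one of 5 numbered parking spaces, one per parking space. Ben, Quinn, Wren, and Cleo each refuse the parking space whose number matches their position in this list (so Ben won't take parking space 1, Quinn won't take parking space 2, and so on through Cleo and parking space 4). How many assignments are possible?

Let Aᵢ (for 1 ≤ i ≤ 4) be the placements that put person i in their forbidden parking space. Any j of these fix j positions, leaving (5−j)! ways to fill the rest, and there are C(4,j) ways to pick which j.
By inclusion–exclusion, the number of valid placements is Σ_{j=0}^{4} (−1)^j C(4,j)·(5−j)!.
Computing: 120 − 96 + 36 − 8 + 1 = 53.

53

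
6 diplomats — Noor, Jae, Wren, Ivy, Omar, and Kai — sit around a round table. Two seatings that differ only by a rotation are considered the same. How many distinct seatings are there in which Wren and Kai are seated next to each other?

Glue Wren and Kai into a block (2 internal orders). Seating 5 units around a circle gives (4)! arrangements.
So 2 × (4)! = 2 × 24 = 48.

48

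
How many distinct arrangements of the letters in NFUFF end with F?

12

With the last slot taken by F, it remains to arrange the other 4 letters (NUFF).
Those 4 letters have F appearing twice, giving (4)!/(2!) = 12.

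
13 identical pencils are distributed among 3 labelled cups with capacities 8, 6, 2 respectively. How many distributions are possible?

By stars and bars, unrestricted non-negative solutions to x_1+…+x_3 = 13 number C(13+2,2) = 105.
Subtract solutions that violate a single cap (substitute x_i' = x_i − (cap_i+1)): x_1 ≥ 9 gives C(6,2) = 15; x_2 ≥ 7 gives C(8,2) = 28; x_3 ≥ 3 gives C(12,2) = 66. Together 109.
Add back pairs where two caps are both exceeded: 0 + 3 + 10 = 13.
By inclusion–exclusion the count is 105 − 109 + 13 = 9.

9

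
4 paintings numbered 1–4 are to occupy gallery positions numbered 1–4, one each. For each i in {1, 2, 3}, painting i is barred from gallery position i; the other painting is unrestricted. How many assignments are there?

11

Let Aᵢ (for i ∈ {1, 2, 3}) be the placements that put painting i in its forbidden gallery position. Any j of these fix j positions, leaving (4−j)! ways to fill the rest, and there are C(3,j) ways to pick which j.
By inclusion–exclusion, the number of valid placements is Σ_{j=0}^{3} (−1)^j C(3,j)·(4−j)!.
Computing: 24 − 18 + 6 − 1 = 11.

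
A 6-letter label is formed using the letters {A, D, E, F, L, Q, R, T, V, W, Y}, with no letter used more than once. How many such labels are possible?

With no repetition, fill the 6 letters in order: 11 choices, then 10, down to 6.
11 × 10 × 9 × 8 × 7 × 6 = 332640.

332640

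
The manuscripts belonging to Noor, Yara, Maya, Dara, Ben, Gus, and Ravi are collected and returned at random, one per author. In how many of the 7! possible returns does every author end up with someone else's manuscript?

This is the derangement count D_7: permutations of 7 items with no fixed point.
By inclusion–exclusion this is Σ_{j=0}^{7} (−1)^j C(7,j)·(7−j)!.
Computing: 5040 − 5040 + 2520 − 840 + 210 − 42 + 7 − 1 = 1854.

1854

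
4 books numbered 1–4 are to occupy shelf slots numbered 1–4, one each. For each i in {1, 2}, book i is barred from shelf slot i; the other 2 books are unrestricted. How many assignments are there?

Let Aᵢ (for i ∈ {1, 2}) be the placements that put book i in its forbidden shelf slot. Any j of these fix j positions, leaving (4−j)! ways to fill the rest, and there are C(2,j) ways to pick which j.
By inclusion–exclusion, the number of valid placements is Σ_{j=0}^{2} (−1)^j C(2,j)·(4−j)!.
Computing: 24 − 12 + 2 = 14.

14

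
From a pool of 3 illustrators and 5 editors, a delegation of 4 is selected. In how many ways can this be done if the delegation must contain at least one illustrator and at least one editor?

With no constraint there are C(8,4) = 70 possible selections.
Selections missing a whole group: no illustrators → C(5,4) = 5; no editors → C(3,4) = 0.
Both groups omitted at once is impossible, so 70 − 5 = 65.

65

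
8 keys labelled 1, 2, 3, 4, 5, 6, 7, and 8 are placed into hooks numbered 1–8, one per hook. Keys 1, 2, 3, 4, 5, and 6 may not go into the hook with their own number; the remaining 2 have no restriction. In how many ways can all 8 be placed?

18806

Let Aᵢ (for 1 ≤ i ≤ 6) be the placements that put key i in its forbidden hook. Any j of these fix j positions, leaving (8−j)! ways to fill the rest, and there are C(6,j) ways to pick which j.
By inclusion–exclusion, the number of valid placements is Σ_{j=0}^{6} (−1)^j C(6,j)·(8−j)!.
Computing: 40320 − 30240 + 10800 − 2400 + 360 − 36 + 2 = 18806.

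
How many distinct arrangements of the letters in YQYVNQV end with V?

Fix V in the last position and arrange the remaining 6 letters.
Those 6 letters have Q appearing twice and Y appearing twice, giving (6)!/(2!·2!) = 180.

180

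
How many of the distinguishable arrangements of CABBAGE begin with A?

With the first slot taken by A, it remains to arrange the other 6 letters (CBBAGE).
Those 6 letters have B appearing twice, giving (6)!/(2!) = 360.

360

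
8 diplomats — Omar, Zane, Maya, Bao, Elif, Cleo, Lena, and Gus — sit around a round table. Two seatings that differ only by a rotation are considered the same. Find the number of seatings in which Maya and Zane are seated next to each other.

Treat {Maya, Zane} as one unit (2 internal orders) and seat the resulting 7 units around the table: (6)! circular arrangements.
So 2 × (6)! = 2 × 720 = 1440.

1440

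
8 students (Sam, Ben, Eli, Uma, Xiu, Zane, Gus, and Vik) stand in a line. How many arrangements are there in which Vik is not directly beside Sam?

30240

Of the 8! = 40320 arrangements, those with Vik and Sam adjacent number 2 × 7! = 10080 (treat the pair as a block with 2 internal orders).
Complementary counting: 40320 − 10080 = 30240.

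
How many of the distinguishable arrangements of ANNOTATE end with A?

Fix A in the last position and arrange the remaining 7 letters.
Those 7 letters have N appearing twice and T appearing twice, giving (7)!/(2!·2!) = 1260.

1260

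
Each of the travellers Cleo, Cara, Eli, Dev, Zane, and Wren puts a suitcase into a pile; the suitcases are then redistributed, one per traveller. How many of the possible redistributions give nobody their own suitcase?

265

This is the derangement count D_6: permutations of 6 items with no fixed point.
By inclusion–exclusion this is Σ_{j=0}^{6} (−1)^j C(6,j)·(6−j)!.
Computing: 720 − 720 + 360 − 120 + 30 − 6 + 1 = 265.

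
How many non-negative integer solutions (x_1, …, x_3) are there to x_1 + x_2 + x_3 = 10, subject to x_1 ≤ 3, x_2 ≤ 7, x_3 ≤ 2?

6

Without the upper bounds there are C(12,2) = 66 ways to split 10 among 3 variables.
Subtract solutions that violate a single cap (substitute x_i' = x_i − (cap_i+1)): x_1 ≥ 4 gives C(8,2) = 28; x_2 ≥ 8 gives C(4,2) = 6; x_3 ≥ 3 gives C(9,2) = 36. Together 70.
Add back pairs where two caps are both exceeded: 0 + 10 + 0 = 10.
By inclusion–exclusion the count is 66 − 70 + 10 = 6.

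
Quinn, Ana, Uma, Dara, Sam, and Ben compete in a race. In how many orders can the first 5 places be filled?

There are 6 choices for 1st place, 5 for 2nd, and so on down to 2 for position 5.
That gives 6 × 5 × 4 × 3 × 2 = 720.

720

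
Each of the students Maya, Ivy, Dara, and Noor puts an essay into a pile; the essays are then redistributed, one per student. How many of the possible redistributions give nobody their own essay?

9

Count assignments avoiding every fixed point. For any j of the 4 students fixed to their own essay, the other 4−j can be arranged in (4−j)! ways.
By inclusion–exclusion this is Σ_{j=0}^{4} (−1)^j C(4,j)·(4−j)!.
Computing: 24 − 24 + 12 − 4 + 1 = 9.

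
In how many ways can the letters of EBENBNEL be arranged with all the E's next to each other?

Treat the 3 copies of E as a single block. The multiset to arrange is then {EEE, B, B, L, N, N}, 6 items in all.
That gives (6)!/(2!·2!) = 180 arrangements.

180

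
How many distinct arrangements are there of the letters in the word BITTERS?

2520

BITTERS has 7 letters with T appearing twice.
So there are 7! / (2!) = 2520 distinguishable arrangements.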